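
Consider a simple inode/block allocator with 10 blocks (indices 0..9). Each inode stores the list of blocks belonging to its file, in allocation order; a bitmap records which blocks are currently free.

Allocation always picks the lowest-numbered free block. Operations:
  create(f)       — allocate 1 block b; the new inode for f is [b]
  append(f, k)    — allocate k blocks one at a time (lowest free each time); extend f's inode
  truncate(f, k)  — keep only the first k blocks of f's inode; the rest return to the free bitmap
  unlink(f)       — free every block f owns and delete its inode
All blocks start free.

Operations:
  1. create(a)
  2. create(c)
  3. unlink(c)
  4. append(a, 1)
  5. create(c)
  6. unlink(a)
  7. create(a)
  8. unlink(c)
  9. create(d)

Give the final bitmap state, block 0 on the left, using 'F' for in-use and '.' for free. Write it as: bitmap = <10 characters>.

[1] create(a) — a=0 (map F.........)
[2] create(c) — a=0 c=1 (map FF........)
[3] unlink(c) — a=0 (map F.........)
[4] append(a, 1) — a=0,1 (map FF........)
[5] create(c) — a=0,1 c=2 (map FFF.......)
[6] unlink(a) — c=2 (map ..F.......)
[7] create(a) — a=0 c=2 (map F.F.......)
[8] unlink(c) — a=0 (map F.........)
[9] create(d) — a=0 d=1 (map FF........)

bitmap = FF........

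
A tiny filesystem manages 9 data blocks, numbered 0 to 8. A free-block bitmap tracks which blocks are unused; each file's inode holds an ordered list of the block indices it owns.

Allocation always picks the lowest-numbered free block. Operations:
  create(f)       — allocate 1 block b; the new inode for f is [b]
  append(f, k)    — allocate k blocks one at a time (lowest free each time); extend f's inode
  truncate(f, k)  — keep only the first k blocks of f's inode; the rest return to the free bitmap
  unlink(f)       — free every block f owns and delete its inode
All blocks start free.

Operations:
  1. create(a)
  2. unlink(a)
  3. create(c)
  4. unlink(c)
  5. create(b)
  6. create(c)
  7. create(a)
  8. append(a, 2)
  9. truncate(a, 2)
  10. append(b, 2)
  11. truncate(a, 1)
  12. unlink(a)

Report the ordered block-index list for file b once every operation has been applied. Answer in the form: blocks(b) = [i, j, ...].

[1] create(a) — a=0 (map F........)
[2] unlink(a) —  (map .........)
[3] create(c) — c=0 (map F........)
[4] unlink(c) —  (map .........)
[5] create(b) — b=0 (map F........)
[6] create(c) — b=0 c=1 (map FF.......)
[7] create(a) — a=2 b=0 c=1 (map FFF......)
[8] append(a, 2) — a=2,3,4 b=0 c=1 (map FFFFF....)
[9] truncate(a, 2) — a=2,3 b=0 c=1 (map FFFF.....)
[10] append(b, 2) — a=2,3 b=0,4,5 c=1 (map FFFFFF...)
[11] truncate(a, 1) — a=2 b=0,4,5 c=1 (map FFF.FF...)
[12] unlink(a) — b=0,4,5 c=1 (map FF..FF...)

blocks(b) = [0, 4, 5]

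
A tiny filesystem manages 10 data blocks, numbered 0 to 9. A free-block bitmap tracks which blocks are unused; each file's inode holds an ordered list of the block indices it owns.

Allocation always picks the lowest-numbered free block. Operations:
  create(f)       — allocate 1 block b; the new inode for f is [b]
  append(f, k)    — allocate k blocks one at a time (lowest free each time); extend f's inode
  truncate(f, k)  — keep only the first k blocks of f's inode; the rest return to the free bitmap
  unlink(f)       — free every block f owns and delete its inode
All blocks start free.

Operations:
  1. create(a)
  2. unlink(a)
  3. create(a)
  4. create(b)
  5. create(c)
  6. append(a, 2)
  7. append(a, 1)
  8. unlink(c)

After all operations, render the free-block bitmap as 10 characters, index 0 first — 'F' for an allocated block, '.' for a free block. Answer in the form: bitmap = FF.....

bitmap = FF.FFF....

after create(a) → a:[0]  free=[F.........]
after unlink(a) →   free=[..........]
after create(a) → a:[0]  free=[F.........]
after create(b) → a:[0], b:[1]  free=[FF........]
after create(c) → a:[0], b:[1], c:[2]  free=[FFF.......]
after append(a, 2) → a:[0, 3, 4], b:[1], c:[2]  free=[FFFFF.....]
after append(a, 1) → a:[0, 3, 4, 5], b:[1], c:[2]  free=[FFFFFF....]
after unlink(c) → a:[0, 3, 4, 5], b:[1]  free=[FF.FFF....]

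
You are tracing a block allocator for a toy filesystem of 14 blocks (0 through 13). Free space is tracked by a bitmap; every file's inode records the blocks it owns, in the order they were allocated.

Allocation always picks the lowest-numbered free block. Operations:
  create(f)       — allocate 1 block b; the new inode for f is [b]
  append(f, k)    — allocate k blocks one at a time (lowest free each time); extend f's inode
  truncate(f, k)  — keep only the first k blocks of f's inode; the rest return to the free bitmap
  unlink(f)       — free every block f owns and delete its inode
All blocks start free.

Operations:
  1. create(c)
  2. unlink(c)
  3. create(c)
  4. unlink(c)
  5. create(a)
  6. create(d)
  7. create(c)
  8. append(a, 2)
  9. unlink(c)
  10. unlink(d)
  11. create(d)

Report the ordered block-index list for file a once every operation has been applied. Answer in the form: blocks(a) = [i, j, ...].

blocks(a) = [0, 3, 4]

after create(c) → c:[0]  free=[F.............]
after unlink(c) →   free=[..............]
after create(c) → c:[0]  free=[F.............]
after unlink(c) →   free=[..............]
after create(a) → a:[0]  free=[F.............]
after create(d) → a:[0], d:[1]  free=[FF............]
after create(c) → a:[0], c:[2], d:[1]  free=[FFF...........]
after append(a, 2) → a:[0, 3, 4], c:[2], d:[1]  free=[FFFFF.........]
after unlink(c) → a:[0, 3, 4], d:[1]  free=[FF.FF.........]
after unlink(d) → a:[0, 3, 4]  free=[F..FF.........]
after create(d) → a:[0, 3, 4], d:[1]  free=[FF.FF.........]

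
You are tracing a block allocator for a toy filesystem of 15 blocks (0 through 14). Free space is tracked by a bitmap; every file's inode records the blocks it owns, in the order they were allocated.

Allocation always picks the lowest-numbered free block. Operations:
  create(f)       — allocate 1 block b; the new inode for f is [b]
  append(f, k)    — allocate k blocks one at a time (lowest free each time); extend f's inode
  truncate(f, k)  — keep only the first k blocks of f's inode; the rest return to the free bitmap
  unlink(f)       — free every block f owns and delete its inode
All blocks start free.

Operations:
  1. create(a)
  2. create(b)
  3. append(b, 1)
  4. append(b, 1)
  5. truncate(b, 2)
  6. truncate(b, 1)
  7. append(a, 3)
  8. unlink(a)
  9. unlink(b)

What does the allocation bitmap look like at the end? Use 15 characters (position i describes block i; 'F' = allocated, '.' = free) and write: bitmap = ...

after create(a) → a:[0]  free=[F..............]
after create(b) → a:[0], b:[1]  free=[FF.............]
after append(b, 1) → a:[0], b:[1, 2]  free=[FFF............]
after append(b, 1) → a:[0], b:[1, 2, 3]  free=[FFFF...........]
after truncate(b, 2) → a:[0], b:[1, 2]  free=[FFF............]
after truncate(b, 1) → a:[0], b:[1]  free=[FF.............]
after append(a, 3) → a:[0, 2, 3, 4], b:[1]  free=[FFFFF..........]
after unlink(a) → b:[1]  free=[.F.............]
after unlink(b) →   free=[...............]

bitmap = ...............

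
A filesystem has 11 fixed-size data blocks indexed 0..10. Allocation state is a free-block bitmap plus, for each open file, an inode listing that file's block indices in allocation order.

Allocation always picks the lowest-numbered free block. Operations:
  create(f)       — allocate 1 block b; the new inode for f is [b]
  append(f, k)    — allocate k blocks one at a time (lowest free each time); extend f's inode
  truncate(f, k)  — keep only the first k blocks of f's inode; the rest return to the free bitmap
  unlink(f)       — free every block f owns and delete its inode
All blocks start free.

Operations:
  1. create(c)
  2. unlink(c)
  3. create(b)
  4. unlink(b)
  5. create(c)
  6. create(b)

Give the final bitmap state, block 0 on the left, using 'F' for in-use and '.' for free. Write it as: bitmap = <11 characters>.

  1. create(c)  ⇒  F..........  {c→[0]}
  2. unlink(c)  ⇒  ...........  {}
  3. create(b)  ⇒  F..........  {b→[0]}
  4. unlink(b)  ⇒  ...........  {}
  5. create(c)  ⇒  F..........  {c→[0]}
  6. create(b)  ⇒  FF.........  {b→[1]; c→[0]}

bitmap = FF.........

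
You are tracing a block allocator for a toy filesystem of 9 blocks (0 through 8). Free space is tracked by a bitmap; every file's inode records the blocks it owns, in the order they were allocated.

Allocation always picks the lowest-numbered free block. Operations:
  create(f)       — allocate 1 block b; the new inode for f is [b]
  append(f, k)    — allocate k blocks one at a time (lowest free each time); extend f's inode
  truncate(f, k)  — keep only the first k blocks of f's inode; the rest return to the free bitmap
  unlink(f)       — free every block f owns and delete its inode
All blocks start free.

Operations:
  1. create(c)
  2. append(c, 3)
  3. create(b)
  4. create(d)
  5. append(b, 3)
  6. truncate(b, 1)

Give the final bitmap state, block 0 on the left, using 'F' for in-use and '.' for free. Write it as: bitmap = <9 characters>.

bitmap = FFFFFF...

create(c): bitmap=F........ | c=[0]
append(c, 3): bitmap=FFFF..... | c=[0, 1, 2, 3]
create(b): bitmap=FFFFF.... | b=[4] c=[0, 1, 2, 3]
create(d): bitmap=FFFFFF... | b=[4] c=[0, 1, 2, 3] d=[5]
append(b, 3): bitmap=FFFFFFFFF | b=[4, 6, 7, 8] c=[0, 1, 2, 3] d=[5]
truncate(b, 1): bitmap=FFFFFF... | b=[4] c=[0, 1, 2, 3] d=[5]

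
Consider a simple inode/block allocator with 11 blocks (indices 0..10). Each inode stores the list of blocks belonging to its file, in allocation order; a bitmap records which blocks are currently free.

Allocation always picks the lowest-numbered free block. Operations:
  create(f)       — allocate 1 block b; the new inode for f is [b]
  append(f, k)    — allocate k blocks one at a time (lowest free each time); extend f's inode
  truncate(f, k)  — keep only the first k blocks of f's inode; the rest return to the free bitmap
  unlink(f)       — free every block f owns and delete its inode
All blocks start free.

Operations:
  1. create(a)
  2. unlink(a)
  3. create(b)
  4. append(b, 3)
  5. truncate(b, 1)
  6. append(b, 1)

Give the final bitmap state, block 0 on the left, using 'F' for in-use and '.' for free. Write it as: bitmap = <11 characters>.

create(a): bitmap=F.......... | a=[0]
unlink(a): bitmap=........... | 
create(b): bitmap=F.......... | b=[0]
append(b, 3): bitmap=FFFF....... | b=[0, 1, 2, 3]
truncate(b, 1): bitmap=F.......... | b=[0]
append(b, 1): bitmap=FF......... | b=[0, 1]

bitmap = FF.........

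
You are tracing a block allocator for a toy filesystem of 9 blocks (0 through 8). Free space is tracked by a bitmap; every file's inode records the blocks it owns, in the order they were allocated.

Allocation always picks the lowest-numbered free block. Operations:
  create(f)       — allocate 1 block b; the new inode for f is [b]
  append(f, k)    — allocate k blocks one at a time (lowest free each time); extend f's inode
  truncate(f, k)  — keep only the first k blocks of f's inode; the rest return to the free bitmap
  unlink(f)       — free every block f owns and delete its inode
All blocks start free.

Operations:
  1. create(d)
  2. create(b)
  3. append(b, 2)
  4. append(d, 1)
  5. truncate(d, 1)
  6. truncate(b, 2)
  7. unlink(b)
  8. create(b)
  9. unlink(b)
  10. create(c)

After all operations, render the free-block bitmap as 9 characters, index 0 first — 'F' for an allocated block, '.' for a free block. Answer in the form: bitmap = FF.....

bitmap = FF.......

after create(d) → d:[0]  free=[F........]
after create(b) → b:[1], d:[0]  free=[FF.......]
after append(b, 2) → b:[1, 2, 3], d:[0]  free=[FFFF.....]
after append(d, 1) → b:[1, 2, 3], d:[0, 4]  free=[FFFFF....]
after truncate(d, 1) → b:[1, 2, 3], d:[0]  free=[FFFF.....]
after truncate(b, 2) → b:[1, 2], d:[0]  free=[FFF......]
after unlink(b) → d:[0]  free=[F........]
after create(b) → b:[1], d:[0]  free=[FF.......]
after unlink(b) → d:[0]  free=[F........]
after create(c) → c:[1], d:[0]  free=[FF.......]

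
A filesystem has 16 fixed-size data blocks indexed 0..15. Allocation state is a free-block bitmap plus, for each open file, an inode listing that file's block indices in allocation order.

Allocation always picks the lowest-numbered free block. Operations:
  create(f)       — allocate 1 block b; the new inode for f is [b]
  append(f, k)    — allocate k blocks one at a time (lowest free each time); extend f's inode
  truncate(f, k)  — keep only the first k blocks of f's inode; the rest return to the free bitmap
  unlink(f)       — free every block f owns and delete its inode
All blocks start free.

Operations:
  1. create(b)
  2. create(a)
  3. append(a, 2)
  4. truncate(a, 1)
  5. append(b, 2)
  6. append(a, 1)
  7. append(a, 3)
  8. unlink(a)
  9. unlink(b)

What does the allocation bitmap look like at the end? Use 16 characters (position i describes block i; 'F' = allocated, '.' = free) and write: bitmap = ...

create(b): bitmap=F............... | b=[0]
create(a): bitmap=FF.............. | a=[1] b=[0]
append(a, 2): bitmap=FFFF............ | a=[1, 2, 3] b=[0]
truncate(a, 1): bitmap=FF.............. | a=[1] b=[0]
append(b, 2): bitmap=FFFF............ | a=[1] b=[0, 2, 3]
append(a, 1): bitmap=FFFFF........... | a=[1, 4] b=[0, 2, 3]
append(a, 3): bitmap=FFFFFFFF........ | a=[1, 4, 5, 6, 7] b=[0, 2, 3]
unlink(a): bitmap=F.FF............ | b=[0, 2, 3]
unlink(b): bitmap=................ | 

bitmap = ................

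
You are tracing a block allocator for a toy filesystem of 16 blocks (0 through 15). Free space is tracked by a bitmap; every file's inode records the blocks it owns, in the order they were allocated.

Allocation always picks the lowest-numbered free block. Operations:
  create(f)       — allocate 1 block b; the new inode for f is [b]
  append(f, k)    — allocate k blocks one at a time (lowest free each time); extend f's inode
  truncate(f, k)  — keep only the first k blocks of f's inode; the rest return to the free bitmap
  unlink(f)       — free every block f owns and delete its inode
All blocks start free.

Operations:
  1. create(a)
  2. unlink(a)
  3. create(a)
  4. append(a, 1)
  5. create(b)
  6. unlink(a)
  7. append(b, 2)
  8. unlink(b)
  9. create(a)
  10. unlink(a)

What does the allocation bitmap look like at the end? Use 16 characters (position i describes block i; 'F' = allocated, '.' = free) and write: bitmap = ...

create(a): bitmap=F............... | a=[0]
unlink(a): bitmap=................ | 
create(a): bitmap=F............... | a=[0]
append(a, 1): bitmap=FF.............. | a=[0, 1]
create(b): bitmap=FFF............. | a=[0, 1] b=[2]
unlink(a): bitmap=..F............. | b=[2]
append(b, 2): bitmap=FFF............. | b=[2, 0, 1]
unlink(b): bitmap=................ | 
create(a): bitmap=F............... | a=[0]
unlink(a): bitmap=................ | 

bitmap = ................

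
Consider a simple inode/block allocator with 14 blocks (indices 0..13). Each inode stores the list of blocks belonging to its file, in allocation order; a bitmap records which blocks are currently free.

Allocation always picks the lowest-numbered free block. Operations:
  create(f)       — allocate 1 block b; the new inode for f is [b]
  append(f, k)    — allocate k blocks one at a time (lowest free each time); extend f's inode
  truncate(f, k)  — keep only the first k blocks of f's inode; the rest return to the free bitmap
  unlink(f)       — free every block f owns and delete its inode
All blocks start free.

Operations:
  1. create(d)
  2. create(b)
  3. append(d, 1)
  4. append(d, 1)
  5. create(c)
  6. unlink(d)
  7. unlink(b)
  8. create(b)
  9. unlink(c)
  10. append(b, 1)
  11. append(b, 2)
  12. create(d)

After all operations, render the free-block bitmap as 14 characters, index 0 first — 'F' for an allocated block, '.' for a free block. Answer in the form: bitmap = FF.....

[1] create(d) — d=0 (map F.............)
[2] create(b) — b=1 d=0 (map FF............)
[3] append(d, 1) — b=1 d=0,2 (map FFF...........)
[4] append(d, 1) — b=1 d=0,2,3 (map FFFF..........)
[5] create(c) — b=1 c=4 d=0,2,3 (map FFFFF.........)
[6] unlink(d) — b=1 c=4 (map .F..F.........)
[7] unlink(b) — c=4 (map ....F.........)
[8] create(b) — b=0 c=4 (map F...F.........)
[9] unlink(c) — b=0 (map F.............)
[10] append(b, 1) — b=0,1 (map FF............)
[11] append(b, 2) — b=0,1,2,3 (map FFFF..........)
[12] create(d) — b=0,1,2,3 d=4 (map FFFFF.........)

bitmap = FFFFF.........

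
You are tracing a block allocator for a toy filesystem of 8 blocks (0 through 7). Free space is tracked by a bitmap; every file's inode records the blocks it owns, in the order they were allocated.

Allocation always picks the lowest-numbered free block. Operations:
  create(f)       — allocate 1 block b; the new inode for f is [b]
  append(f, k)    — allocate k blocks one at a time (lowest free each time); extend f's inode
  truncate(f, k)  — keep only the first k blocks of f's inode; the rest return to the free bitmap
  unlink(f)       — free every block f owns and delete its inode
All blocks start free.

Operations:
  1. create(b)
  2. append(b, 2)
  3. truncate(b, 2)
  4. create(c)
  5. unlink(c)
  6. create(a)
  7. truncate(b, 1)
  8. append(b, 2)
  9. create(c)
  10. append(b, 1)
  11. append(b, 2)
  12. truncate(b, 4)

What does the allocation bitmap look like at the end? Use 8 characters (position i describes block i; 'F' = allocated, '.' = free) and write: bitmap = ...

after create(b) → b:[0]  free=[F.......]
after append(b, 2) → b:[0, 1, 2]  free=[FFF.....]
after truncate(b, 2) → b:[0, 1]  free=[FF......]
after create(c) → b:[0, 1], c:[2]  free=[FFF.....]
after unlink(c) → b:[0, 1]  free=[FF......]
after create(a) → a:[2], b:[0, 1]  free=[FFF.....]
after truncate(b, 1) → a:[2], b:[0]  free=[F.F.....]
after append(b, 2) → a:[2], b:[0, 1, 3]  free=[FFFF....]
after create(c) → a:[2], b:[0, 1, 3], c:[4]  free=[FFFFF...]
after append(b, 1) → a:[2], b:[0, 1, 3, 5], c:[4]  free=[FFFFFF..]
after append(b, 2) → a:[2], b:[0, 1, 3, 5, 6, 7], c:[4]  free=[FFFFFFFF]
after truncate(b, 4) → a:[2], b:[0, 1, 3, 5], c:[4]  free=[FFFFFF..]

bitmap = FFFFFF..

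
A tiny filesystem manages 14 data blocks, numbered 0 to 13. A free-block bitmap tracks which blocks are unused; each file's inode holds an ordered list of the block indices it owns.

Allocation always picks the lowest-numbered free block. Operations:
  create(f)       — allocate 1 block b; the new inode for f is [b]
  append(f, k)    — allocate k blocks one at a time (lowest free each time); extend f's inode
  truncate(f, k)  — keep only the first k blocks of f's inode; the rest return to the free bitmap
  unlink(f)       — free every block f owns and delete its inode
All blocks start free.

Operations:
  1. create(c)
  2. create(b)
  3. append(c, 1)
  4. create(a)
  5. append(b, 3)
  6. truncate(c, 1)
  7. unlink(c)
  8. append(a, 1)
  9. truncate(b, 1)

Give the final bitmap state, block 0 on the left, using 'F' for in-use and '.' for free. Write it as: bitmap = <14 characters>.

bitmap = FF.F..........

  1. create(c)  ⇒  F.............  {c→[0]}
  2. create(b)  ⇒  FF............  {b→[1]; c→[0]}
  3. append(c, 1)  ⇒  FFF...........  {b→[1]; c→[0, 2]}
  4. create(a)  ⇒  FFFF..........  {a→[3]; b→[1]; c→[0, 2]}
  5. append(b, 3)  ⇒  FFFFFFF.......  {a→[3]; b→[1, 4, 5, 6]; c→[0, 2]}
  6. truncate(c, 1)  ⇒  FF.FFFF.......  {a→[3]; b→[1, 4, 5, 6]; c→[0]}
  7. unlink(c)  ⇒  .F.FFFF.......  {a→[3]; b→[1, 4, 5, 6]}
  8. append(a, 1)  ⇒  FF.FFFF.......  {a→[3, 0]; b→[1, 4, 5, 6]}
  9. truncate(b, 1)  ⇒  FF.F..........  {a→[3, 0]; b→[1]}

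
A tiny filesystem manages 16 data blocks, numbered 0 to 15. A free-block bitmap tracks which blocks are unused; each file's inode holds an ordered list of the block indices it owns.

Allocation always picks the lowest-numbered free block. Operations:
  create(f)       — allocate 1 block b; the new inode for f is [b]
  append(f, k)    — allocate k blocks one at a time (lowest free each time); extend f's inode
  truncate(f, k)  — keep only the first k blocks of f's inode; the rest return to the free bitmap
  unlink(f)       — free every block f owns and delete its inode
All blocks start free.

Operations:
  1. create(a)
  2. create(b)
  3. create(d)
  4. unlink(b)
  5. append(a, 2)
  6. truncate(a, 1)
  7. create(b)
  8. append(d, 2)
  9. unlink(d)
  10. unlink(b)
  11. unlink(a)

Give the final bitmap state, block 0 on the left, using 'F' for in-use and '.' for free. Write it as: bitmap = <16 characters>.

bitmap = ................

after create(a) → a:[0]  free=[F...............]
after create(b) → a:[0], b:[1]  free=[FF..............]
after create(d) → a:[0], b:[1], d:[2]  free=[FFF.............]
after unlink(b) → a:[0], d:[2]  free=[F.F.............]
after append(a, 2) → a:[0, 1, 3], d:[2]  free=[FFFF............]
after truncate(a, 1) → a:[0], d:[2]  free=[F.F.............]
after create(b) → a:[0], b:[1], d:[2]  free=[FFF.............]
after append(d, 2) → a:[0], b:[1], d:[2, 3, 4]  free=[FFFFF...........]
after unlink(d) → a:[0], b:[1]  free=[FF..............]
after unlink(b) → a:[0]  free=[F...............]
after unlink(a) →   free=[................]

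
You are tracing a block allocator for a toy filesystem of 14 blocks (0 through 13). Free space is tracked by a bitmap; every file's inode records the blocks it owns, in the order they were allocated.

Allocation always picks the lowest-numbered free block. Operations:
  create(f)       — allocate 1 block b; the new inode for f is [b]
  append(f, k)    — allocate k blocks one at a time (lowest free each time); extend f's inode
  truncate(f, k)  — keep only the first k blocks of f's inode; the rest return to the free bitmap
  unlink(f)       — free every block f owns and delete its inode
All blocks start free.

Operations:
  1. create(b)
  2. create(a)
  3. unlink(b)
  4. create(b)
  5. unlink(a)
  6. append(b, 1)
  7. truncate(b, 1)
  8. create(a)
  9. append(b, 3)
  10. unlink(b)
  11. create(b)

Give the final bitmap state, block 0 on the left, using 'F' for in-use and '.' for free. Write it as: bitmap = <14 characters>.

bitmap = FF............

  1. create(b)  ⇒  F.............  {b→[0]}
  2. create(a)  ⇒  FF............  {a→[1]; b→[0]}
  3. unlink(b)  ⇒  .F............  {a→[1]}
  4. create(b)  ⇒  FF............  {a→[1]; b→[0]}
  5. unlink(a)  ⇒  F.............  {b→[0]}
  6. append(b, 1)  ⇒  FF............  {b→[0, 1]}
  7. truncate(b, 1)  ⇒  F.............  {b→[0]}
  8. create(a)  ⇒  FF............  {a→[1]; b→[0]}
  9. append(b, 3)  ⇒  FFFFF.........  {a→[1]; b→[0, 2, 3, 4]}
  10. unlink(b)  ⇒  .F............  {a→[1]}
  11. create(b)  ⇒  FF............  {a→[1]; b→[0]}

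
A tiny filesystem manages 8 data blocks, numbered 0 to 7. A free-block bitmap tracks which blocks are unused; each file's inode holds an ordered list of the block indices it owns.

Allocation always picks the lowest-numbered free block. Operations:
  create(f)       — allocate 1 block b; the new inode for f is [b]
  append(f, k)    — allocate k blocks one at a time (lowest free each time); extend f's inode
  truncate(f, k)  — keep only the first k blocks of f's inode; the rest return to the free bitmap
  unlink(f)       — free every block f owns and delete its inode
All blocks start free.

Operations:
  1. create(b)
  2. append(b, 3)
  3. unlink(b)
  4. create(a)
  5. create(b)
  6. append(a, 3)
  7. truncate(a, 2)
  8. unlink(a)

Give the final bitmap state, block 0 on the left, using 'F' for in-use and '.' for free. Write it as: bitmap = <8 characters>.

create(b): bitmap=F....... | b=[0]
append(b, 3): bitmap=FFFF.... | b=[0, 1, 2, 3]
unlink(b): bitmap=........ | 
create(a): bitmap=F....... | a=[0]
create(b): bitmap=FF...... | a=[0] b=[1]
append(a, 3): bitmap=FFFFF... | a=[0, 2, 3, 4] b=[1]
truncate(a, 2): bitmap=FFF..... | a=[0, 2] b=[1]
unlink(a): bitmap=.F...... | b=[1]

bitmap = .F......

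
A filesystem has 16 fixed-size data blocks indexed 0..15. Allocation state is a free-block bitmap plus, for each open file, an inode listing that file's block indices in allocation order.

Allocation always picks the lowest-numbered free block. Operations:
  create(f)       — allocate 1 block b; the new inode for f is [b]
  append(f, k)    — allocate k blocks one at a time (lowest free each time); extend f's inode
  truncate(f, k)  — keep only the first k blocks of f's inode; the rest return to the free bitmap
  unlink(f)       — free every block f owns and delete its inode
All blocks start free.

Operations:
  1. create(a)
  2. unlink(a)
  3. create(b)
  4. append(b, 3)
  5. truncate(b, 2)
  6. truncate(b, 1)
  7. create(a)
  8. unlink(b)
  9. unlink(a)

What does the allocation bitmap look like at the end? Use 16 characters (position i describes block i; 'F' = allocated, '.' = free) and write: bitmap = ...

bitmap = ................

  1. create(a)  ⇒  F...............  {a→[0]}
  2. unlink(a)  ⇒  ................  {}
  3. create(b)  ⇒  F...............  {b→[0]}
  4. append(b, 3)  ⇒  FFFF............  {b→[0, 1, 2, 3]}
  5. truncate(b, 2)  ⇒  FF..............  {b→[0, 1]}
  6. truncate(b, 1)  ⇒  F...............  {b→[0]}
  7. create(a)  ⇒  FF..............  {a→[1]; b→[0]}
  8. unlink(b)  ⇒  .F..............  {a→[1]}
  9. unlink(a)  ⇒  ................  {}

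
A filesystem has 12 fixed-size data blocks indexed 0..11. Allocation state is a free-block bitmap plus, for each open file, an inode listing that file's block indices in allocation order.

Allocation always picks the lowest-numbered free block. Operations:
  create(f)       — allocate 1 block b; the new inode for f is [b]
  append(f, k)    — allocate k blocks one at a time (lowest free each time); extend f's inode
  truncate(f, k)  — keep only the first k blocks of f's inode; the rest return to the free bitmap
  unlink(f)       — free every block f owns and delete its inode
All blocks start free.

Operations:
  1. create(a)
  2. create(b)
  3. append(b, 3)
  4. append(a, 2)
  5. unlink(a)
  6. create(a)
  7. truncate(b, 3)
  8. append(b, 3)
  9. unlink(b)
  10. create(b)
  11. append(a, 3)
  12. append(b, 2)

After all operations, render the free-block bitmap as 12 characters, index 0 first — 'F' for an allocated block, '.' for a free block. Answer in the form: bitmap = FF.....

[1] create(a) — a=0 (map F...........)
[2] create(b) — a=0 b=1 (map FF..........)
[3] append(b, 3) — a=0 b=1,2,3,4 (map FFFFF.......)
[4] append(a, 2) — a=0,5,6 b=1,2,3,4 (map FFFFFFF.....)
[5] unlink(a) — b=1,2,3,4 (map .FFFF.......)
[6] create(a) — a=0 b=1,2,3,4 (map FFFFF.......)
[7] truncate(b, 3) — a=0 b=1,2,3 (map FFFF........)
[8] append(b, 3) — a=0 b=1,2,3,4,5,6 (map FFFFFFF.....)
[9] unlink(b) — a=0 (map F...........)
[10] create(b) — a=0 b=1 (map FF..........)
[11] append(a, 3) — a=0,2,3,4 b=1 (map FFFFF.......)
[12] append(b, 2) — a=0,2,3,4 b=1,5,6 (map FFFFFFF.....)

bitmap = FFFFFFF.....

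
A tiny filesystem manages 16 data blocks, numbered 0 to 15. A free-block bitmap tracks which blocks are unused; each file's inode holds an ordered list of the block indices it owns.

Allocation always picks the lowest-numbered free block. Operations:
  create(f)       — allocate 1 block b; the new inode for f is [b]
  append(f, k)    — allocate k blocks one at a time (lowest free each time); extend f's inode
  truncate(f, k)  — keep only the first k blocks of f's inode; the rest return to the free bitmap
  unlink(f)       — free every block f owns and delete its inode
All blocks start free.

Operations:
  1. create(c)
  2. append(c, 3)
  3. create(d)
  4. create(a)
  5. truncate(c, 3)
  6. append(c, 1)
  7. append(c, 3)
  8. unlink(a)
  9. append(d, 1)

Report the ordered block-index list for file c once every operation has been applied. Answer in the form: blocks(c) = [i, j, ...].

[1] create(c) — c=0 (map F...............)
[2] append(c, 3) — c=0,1,2,3 (map FFFF............)
[3] create(d) — c=0,1,2,3 d=4 (map FFFFF...........)
[4] create(a) — a=5 c=0,1,2,3 d=4 (map FFFFFF..........)
[5] truncate(c, 3) — a=5 c=0,1,2 d=4 (map FFF.FF..........)
[6] append(c, 1) — a=5 c=0,1,2,3 d=4 (map FFFFFF..........)
[7] append(c, 3) — a=5 c=0,1,2,3,6,7,8 d=4 (map FFFFFFFFF.......)
[8] unlink(a) — c=0,1,2,3,6,7,8 d=4 (map FFFFF.FFF.......)
[9] append(d, 1) — c=0,1,2,3,6,7,8 d=4,5 (map FFFFFFFFF.......)

blocks(c) = [0, 1, 2, 3, 6, 7, 8]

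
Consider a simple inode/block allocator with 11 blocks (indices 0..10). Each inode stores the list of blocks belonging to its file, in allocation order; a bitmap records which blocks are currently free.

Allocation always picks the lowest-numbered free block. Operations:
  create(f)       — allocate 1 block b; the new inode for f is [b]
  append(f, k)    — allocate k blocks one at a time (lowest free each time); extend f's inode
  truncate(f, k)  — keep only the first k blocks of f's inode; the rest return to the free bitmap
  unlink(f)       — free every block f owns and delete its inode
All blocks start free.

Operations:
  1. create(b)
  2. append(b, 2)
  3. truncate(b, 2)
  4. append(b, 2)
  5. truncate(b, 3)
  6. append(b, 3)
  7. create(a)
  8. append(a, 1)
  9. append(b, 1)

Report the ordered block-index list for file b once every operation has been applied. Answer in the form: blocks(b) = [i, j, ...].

create(b): bitmap=F.......... | b=[0]
append(b, 2): bitmap=FFF........ | b=[0, 1, 2]
truncate(b, 2): bitmap=FF......... | b=[0, 1]
append(b, 2): bitmap=FFFF....... | b=[0, 1, 2, 3]
truncate(b, 3): bitmap=FFF........ | b=[0, 1, 2]
append(b, 3): bitmap=FFFFFF..... | b=[0, 1, 2, 3, 4, 5]
create(a): bitmap=FFFFFFF.... | a=[6] b=[0, 1, 2, 3, 4, 5]
append(a, 1): bitmap=FFFFFFFF... | a=[6, 7] b=[0, 1, 2, 3, 4, 5]
append(b, 1): bitmap=FFFFFFFFF.. | a=[6, 7] b=[0, 1, 2, 3, 4, 5, 8]

blocks(b) = [0, 1, 2, 3, 4, 5, 8]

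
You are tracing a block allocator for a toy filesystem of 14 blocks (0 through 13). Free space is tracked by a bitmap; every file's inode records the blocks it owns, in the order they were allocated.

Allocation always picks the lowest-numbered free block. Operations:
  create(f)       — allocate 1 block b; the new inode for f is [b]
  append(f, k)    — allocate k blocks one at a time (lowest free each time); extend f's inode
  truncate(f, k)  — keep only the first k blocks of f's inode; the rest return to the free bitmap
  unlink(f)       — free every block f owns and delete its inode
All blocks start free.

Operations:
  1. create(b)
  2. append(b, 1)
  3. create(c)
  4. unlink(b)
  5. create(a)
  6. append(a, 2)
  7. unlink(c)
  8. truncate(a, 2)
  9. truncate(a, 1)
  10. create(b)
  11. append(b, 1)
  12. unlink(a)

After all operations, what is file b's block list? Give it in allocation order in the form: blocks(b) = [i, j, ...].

blocks(b) = [1, 2]

create(b): bitmap=F............. | b=[0]
append(b, 1): bitmap=FF............ | b=[0, 1]
create(c): bitmap=FFF........... | b=[0, 1] c=[2]
unlink(b): bitmap=..F........... | c=[2]
create(a): bitmap=F.F........... | a=[0] c=[2]
append(a, 2): bitmap=FFFF.......... | a=[0, 1, 3] c=[2]
unlink(c): bitmap=FF.F.......... | a=[0, 1, 3]
truncate(a, 2): bitmap=FF............ | a=[0, 1]
truncate(a, 1): bitmap=F............. | a=[0]
create(b): bitmap=FF............ | a=[0] b=[1]
append(b, 1): bitmap=FFF........... | a=[0] b=[1, 2]
unlink(a): bitmap=.FF........... | b=[1, 2]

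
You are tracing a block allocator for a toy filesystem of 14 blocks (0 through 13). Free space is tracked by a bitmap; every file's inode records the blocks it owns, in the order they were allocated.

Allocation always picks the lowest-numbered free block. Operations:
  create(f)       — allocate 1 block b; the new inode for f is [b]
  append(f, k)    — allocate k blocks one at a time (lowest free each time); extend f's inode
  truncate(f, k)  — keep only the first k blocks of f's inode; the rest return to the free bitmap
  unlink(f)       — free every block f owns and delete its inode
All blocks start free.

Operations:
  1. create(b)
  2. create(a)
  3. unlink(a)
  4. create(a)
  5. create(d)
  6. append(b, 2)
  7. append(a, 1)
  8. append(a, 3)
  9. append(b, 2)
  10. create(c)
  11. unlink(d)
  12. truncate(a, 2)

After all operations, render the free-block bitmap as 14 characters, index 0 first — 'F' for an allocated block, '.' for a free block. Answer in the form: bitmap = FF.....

after create(b) → b:[0]  free=[F.............]
after create(a) → a:[1], b:[0]  free=[FF............]
after unlink(a) → b:[0]  free=[F.............]
after create(a) → a:[1], b:[0]  free=[FF............]
after create(d) → a:[1], b:[0], d:[2]  free=[FFF...........]
after append(b, 2) → a:[1], b:[0, 3, 4], d:[2]  free=[FFFFF.........]
after append(a, 1) → a:[1, 5], b:[0, 3, 4], d:[2]  free=[FFFFFF........]
after append(a, 3) → a:[1, 5, 6, 7, 8], b:[0, 3, 4], d:[2]  free=[FFFFFFFFF.....]
after append(b, 2) → a:[1, 5, 6, 7, 8], b:[0, 3, 4, 9, 10], d:[2]  free=[FFFFFFFFFFF...]
after create(c) → a:[1, 5, 6, 7, 8], b:[0, 3, 4, 9, 10], c:[11], d:[2]  free=[FFFFFFFFFFFF..]
after unlink(d) → a:[1, 5, 6, 7, 8], b:[0, 3, 4, 9, 10], c:[11]  free=[FF.FFFFFFFFF..]
after truncate(a, 2) → a:[1, 5], b:[0, 3, 4, 9, 10], c:[11]  free=[FF.FFF...FFF..]

bitmap = FF.FFF...FFF..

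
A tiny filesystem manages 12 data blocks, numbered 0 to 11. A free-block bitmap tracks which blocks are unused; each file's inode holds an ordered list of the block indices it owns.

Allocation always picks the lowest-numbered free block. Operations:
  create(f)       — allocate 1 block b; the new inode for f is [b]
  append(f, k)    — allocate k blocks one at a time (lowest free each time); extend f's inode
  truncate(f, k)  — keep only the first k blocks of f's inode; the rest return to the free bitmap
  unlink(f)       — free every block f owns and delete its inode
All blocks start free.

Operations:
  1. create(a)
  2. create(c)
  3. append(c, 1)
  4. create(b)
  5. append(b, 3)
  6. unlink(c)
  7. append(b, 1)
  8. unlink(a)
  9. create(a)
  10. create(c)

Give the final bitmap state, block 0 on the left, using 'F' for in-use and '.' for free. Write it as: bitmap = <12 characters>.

bitmap = FFFFFFF.....

[1] create(a) — a=0 (map F...........)
[2] create(c) — a=0 c=1 (map FF..........)
[3] append(c, 1) — a=0 c=1,2 (map FFF.........)
[4] create(b) — a=0 b=3 c=1,2 (map FFFF........)
[5] append(b, 3) — a=0 b=3,4,5,6 c=1,2 (map FFFFFFF.....)
[6] unlink(c) — a=0 b=3,4,5,6 (map F..FFFF.....)
[7] append(b, 1) — a=0 b=3,4,5,6,1 (map FF.FFFF.....)
[8] unlink(a) — b=3,4,5,6,1 (map .F.FFFF.....)
[9] create(a) — a=0 b=3,4,5,6,1 (map FF.FFFF.....)
[10] create(c) — a=0 b=3,4,5,6,1 c=2 (map FFFFFFF.....)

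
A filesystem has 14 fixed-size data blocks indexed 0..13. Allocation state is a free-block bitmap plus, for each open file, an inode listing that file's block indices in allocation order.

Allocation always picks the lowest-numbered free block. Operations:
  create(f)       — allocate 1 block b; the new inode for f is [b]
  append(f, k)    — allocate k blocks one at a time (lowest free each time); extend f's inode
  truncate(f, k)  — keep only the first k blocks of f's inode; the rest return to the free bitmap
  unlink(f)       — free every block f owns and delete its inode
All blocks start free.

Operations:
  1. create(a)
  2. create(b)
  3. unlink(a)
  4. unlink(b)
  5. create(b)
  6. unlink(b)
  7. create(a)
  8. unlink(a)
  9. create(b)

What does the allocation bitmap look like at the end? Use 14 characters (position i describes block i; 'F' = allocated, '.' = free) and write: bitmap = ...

bitmap = F.............

[1] create(a) — a=0 (map F.............)
[2] create(b) — a=0 b=1 (map FF............)
[3] unlink(a) — b=1 (map .F............)
[4] unlink(b) —  (map ..............)
[5] create(b) — b=0 (map F.............)
[6] unlink(b) —  (map ..............)
[7] create(a) — a=0 (map F.............)
[8] unlink(a) —  (map ..............)
[9] create(b) — b=0 (map F.............)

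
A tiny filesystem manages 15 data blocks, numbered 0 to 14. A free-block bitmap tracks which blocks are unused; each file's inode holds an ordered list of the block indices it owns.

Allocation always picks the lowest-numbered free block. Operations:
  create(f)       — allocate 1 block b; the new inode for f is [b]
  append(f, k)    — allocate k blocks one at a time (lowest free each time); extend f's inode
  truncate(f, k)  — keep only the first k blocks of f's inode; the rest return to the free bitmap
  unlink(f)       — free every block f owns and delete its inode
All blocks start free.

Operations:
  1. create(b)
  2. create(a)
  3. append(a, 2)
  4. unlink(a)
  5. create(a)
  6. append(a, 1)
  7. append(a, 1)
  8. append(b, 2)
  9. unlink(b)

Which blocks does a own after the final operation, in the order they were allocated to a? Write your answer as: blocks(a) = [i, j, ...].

blocks(a) = [1, 2, 3]

create(b): bitmap=F.............. | b=[0]
create(a): bitmap=FF............. | a=[1] b=[0]
append(a, 2): bitmap=FFFF........... | a=[1, 2, 3] b=[0]
unlink(a): bitmap=F.............. | b=[0]
create(a): bitmap=FF............. | a=[1] b=[0]
append(a, 1): bitmap=FFF............ | a=[1, 2] b=[0]
append(a, 1): bitmap=FFFF........... | a=[1, 2, 3] b=[0]
append(b, 2): bitmap=FFFFFF......... | a=[1, 2, 3] b=[0, 4, 5]
unlink(b): bitmap=.FFF........... | a=[1, 2, 3]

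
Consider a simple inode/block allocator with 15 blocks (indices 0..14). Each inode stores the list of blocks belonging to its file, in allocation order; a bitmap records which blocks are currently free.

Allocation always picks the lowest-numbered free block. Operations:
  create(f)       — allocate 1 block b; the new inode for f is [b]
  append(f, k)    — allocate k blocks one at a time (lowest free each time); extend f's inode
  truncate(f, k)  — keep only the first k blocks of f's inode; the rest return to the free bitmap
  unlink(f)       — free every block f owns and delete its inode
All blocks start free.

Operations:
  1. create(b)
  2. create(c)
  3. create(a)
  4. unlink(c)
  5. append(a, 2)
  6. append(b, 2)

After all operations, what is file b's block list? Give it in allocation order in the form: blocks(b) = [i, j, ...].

blocks(b) = [0, 4, 5]

  1. create(b)  ⇒  F..............  {b→[0]}
  2. create(c)  ⇒  FF.............  {b→[0]; c→[1]}
  3. create(a)  ⇒  FFF............  {a→[2]; b→[0]; c→[1]}
  4. unlink(c)  ⇒  F.F............  {a→[2]; b→[0]}
  5. append(a, 2)  ⇒  FFFF...........  {a→[2, 1, 3]; b→[0]}
  6. append(b, 2)  ⇒  FFFFFF.........  {a→[2, 1, 3]; b→[0, 4, 5]}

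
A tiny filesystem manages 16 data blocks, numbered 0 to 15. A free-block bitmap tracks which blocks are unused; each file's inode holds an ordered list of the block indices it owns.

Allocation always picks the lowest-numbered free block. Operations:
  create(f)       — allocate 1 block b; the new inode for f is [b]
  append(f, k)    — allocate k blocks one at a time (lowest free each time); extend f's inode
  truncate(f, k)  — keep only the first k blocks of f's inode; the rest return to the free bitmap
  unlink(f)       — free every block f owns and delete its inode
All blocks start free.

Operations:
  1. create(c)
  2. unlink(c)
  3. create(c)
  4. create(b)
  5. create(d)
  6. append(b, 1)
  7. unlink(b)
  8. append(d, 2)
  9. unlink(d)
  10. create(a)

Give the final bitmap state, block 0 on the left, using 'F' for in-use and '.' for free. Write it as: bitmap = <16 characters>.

  1. create(c)  ⇒  F...............  {c→[0]}
  2. unlink(c)  ⇒  ................  {}
  3. create(c)  ⇒  F...............  {c→[0]}
  4. create(b)  ⇒  FF..............  {b→[1]; c→[0]}
  5. create(d)  ⇒  FFF.............  {b→[1]; c→[0]; d→[2]}
  6. append(b, 1)  ⇒  FFFF............  {b→[1, 3]; c→[0]; d→[2]}
  7. unlink(b)  ⇒  F.F.............  {c→[0]; d→[2]}
  8. append(d, 2)  ⇒  FFFF............  {c→[0]; d→[2, 1, 3]}
  9. unlink(d)  ⇒  F...............  {c→[0]}
  10. create(a)  ⇒  FF..............  {a→[1]; c→[0]}

bitmap = FF..............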